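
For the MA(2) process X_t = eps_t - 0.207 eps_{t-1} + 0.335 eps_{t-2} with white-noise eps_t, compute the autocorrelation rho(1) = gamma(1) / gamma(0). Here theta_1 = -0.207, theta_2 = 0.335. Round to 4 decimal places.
\rho(1) = -0.2392

For an MA(q) process with theta_0 = 1, the autocovariance is
  gamma(k) = sigma^2 * sum_{i=0..q-k} theta_i * theta_{i+k},
and rho(k) = gamma(k) / gamma(0). Sigma^2 cancels.
  numerator   = (1)*(-0.207) + (-0.207)*(0.335) = -0.276345.
  denominator = (1)^2 + (-0.207)^2 + (0.335)^2 = 1.155074.
  rho(1) = -0.276345 / 1.155074 = -0.2392.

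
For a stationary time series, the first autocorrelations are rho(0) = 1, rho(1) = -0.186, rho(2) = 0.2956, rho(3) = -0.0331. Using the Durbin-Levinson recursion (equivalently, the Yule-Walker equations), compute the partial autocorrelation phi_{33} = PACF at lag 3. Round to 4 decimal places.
\phi_{33} = 0.0640

The PACF at lag k is phi_{kk}, the last component of the solution
to the Yule-Walker system G_k phi = r_k where
  (G_k)_{ij} = rho(|i - j|), (r_k)_i = rho(i), i,j = 1..k.
Equivalently, Durbin-Levinson gives phi_{kk} iteratively:
  phi_{11} = rho(1)
  phi_{kk} = [rho(k) - sum_{j=1..k-1} phi_{k-1,j} rho(k-j)]
            / [1 - sum_{j=1..k-1} phi_{k-1,j} rho(j)],
  phi_{k,j} = phi_{k-1,j} - phi_{kk} phi_{k-1,k-j},  j = 1..k-1.
Step k = 1:
  phi_11 = rho(1) = -0.186.
Step k = 2:
  phi_22 = [rho(2) - phi_11 rho(1)] / [1 - phi_11 rho(1)] = [0.2956 - (-0.186)(-0.186)] / [1 - (-0.186)(-0.186)]
         = 0.261004 / 0.965404 = 0.270357.
  Update: phi_21 = phi_11 - phi_22 phi_11 = -0.186 - (0.270357)(-0.186) = -0.135714.
Step k = 3:
  phi_33 = [rho(3) - phi_21 rho(2) - phi_22 rho(1)] / [1 - phi_21 rho(1) - phi_22 rho(2)]
    numerator   = -0.0331 - (-0.135714)(0.2956) - (0.270357)(-0.186) = 0.05730338
    denominator = 1 - (-0.135714)(-0.186) - (0.270357)(0.2956) = 0.89483967
  phi_33 = 0.05730338 / 0.89483967 = 0.064.
Therefore phi_{33} = 0.0640.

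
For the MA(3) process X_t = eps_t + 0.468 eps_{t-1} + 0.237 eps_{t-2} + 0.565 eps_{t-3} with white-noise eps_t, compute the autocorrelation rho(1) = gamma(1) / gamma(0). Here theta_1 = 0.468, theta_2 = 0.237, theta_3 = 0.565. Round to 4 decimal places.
\rho(1) = 0.4471

For an MA(q) process with theta_0 = 1, the autocovariance is
  gamma(k) = sigma^2 * sum_{i=0..q-k} theta_i * theta_{i+k},
and rho(k) = gamma(k) / gamma(0). Sigma^2 cancels.
  numerator   = (1)*(0.468) + (0.468)*(0.237) + (0.237)*(0.565) = 0.712821.
  denominator = (1)^2 + (0.468)^2 + (0.237)^2 + (0.565)^2 = 1.594418.
  rho(1) = 0.712821 / 1.594418 = 0.4471.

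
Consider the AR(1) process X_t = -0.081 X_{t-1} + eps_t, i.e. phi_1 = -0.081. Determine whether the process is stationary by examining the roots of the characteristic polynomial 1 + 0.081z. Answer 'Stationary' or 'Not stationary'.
\text{Stationary}

The AR(p) characteristic polynomial is P(z) = 1 + 0.081z.
Stationarity requires all roots to lie outside the unit circle, i.e. |z| > 1 for every root.
This is linear in z: 1 + (0.081) z = 0  =>  z = -1/(0.081) = -12.345679,  |z| = 12.345679.
Moduli of all roots: 12.3457.
All moduli strictly greater than 1? Yes.
Verdict: Stationary.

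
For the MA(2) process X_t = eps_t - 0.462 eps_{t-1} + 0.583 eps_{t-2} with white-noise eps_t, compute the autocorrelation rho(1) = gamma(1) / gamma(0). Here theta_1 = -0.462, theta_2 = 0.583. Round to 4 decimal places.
\rho(1) = -0.4708

For an MA(q) process with theta_0 = 1, the autocovariance is
  gamma(k) = sigma^2 * sum_{i=0..q-k} theta_i * theta_{i+k},
and rho(k) = gamma(k) / gamma(0). Sigma^2 cancels.
  numerator   = (1)*(-0.462) + (-0.462)*(0.583) = -0.731346.
  denominator = (1)^2 + (-0.462)^2 + (0.583)^2 = 1.553333.
  rho(1) = -0.731346 / 1.553333 = -0.4708.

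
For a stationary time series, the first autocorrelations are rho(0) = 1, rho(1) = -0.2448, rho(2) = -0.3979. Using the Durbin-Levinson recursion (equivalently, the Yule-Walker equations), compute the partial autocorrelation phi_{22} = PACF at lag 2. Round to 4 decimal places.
\phi_{22} = -0.4870

The PACF at lag k is phi_{kk}, the last component of the solution
to the Yule-Walker system G_k phi = r_k where
  (G_k)_{ij} = rho(|i - j|), (r_k)_i = rho(i), i,j = 1..k.
Equivalently, Durbin-Levinson gives phi_{kk} iteratively:
  phi_{11} = rho(1)
  phi_{kk} = [rho(k) - sum_{j=1..k-1} phi_{k-1,j} rho(k-j)]
            / [1 - sum_{j=1..k-1} phi_{k-1,j} rho(j)],
  phi_{k,j} = phi_{k-1,j} - phi_{kk} phi_{k-1,k-j},  j = 1..k-1.
Step k = 1:
  phi_11 = rho(1) = -0.2448.
Step k = 2:
  phi_22 = [rho(2) - phi_11 rho(1)] / [1 - phi_11 rho(1)] = [-0.3979 - (-0.2448)(-0.2448)] / [1 - (-0.2448)(-0.2448)]
         = -0.45782704 / 0.94007296 = -0.487.
Therefore phi_{22} = -0.4870.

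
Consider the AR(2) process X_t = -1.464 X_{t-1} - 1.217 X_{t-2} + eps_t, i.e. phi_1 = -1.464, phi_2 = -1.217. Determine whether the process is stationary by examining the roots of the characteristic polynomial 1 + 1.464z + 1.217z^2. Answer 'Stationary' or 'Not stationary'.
\text{Not stationary}

The AR(p) characteristic polynomial is P(z) = 1 + 1.464z + 1.217z^2.
Stationarity requires all roots to lie outside the unit circle, i.e. |z| > 1 for every root.
Set 1 + (1.464) z + (1.217) z^2 = 0, i.e. a z^2 + b z + c = 0 with a = 1.217, b = 1.464, c = 1.
Discriminant D = b^2 - 4ac = (1.464)^2 - 4*(1.217)*1 = 2.143296 - (4.868) = -2.724704.
D < 0, so the roots are the complex-conjugate pair z = (-b +/- i sqrt(-D)) / (2a) = -0.6015 +/- 0.6782i.
For a conjugate pair |z|^2 = z * conj(z) = (product of roots) = c/a = 1/(1.217) = 0.821693, so |z| = sqrt(0.821693) = 0.9065 for both roots.
Moduli of all roots: 0.9065, 0.9065.
All moduli strictly greater than 1? No.
Verdict: Not stationary.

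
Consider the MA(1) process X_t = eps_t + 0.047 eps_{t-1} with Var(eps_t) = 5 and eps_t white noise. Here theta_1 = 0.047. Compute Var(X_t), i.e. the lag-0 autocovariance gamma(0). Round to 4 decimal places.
\gamma(0) = 5.0110

For an MA(q) process X_t = eps_t + sum_i theta_i eps_{t-i} with
Var(eps_t) = sigma^2, the variance is
  gamma(0) = sigma^2 * (1 + sum_i theta_i^2).
  sum_i theta_i^2 = (0.047)^2 = 0.002209.
  gamma(0) = 5 * (1 + 0.002209) = 5 * 1.002209 = 5.011045, which rounds to 5.0110.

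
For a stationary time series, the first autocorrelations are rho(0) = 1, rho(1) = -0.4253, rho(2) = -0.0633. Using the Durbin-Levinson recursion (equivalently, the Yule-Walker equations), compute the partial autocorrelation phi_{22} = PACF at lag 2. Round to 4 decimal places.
\phi_{22} = -0.2981

The PACF at lag k is phi_{kk}, the last component of the solution
to the Yule-Walker system G_k phi = r_k where
  (G_k)_{ij} = rho(|i - j|), (r_k)_i = rho(i), i,j = 1..k.
Equivalently, Durbin-Levinson gives phi_{kk} iteratively:
  phi_{11} = rho(1)
  phi_{kk} = [rho(k) - sum_{j=1..k-1} phi_{k-1,j} rho(k-j)]
            / [1 - sum_{j=1..k-1} phi_{k-1,j} rho(j)],
  phi_{k,j} = phi_{k-1,j} - phi_{kk} phi_{k-1,k-j},  j = 1..k-1.
Step k = 1:
  phi_11 = rho(1) = -0.4253.
Step k = 2:
  phi_22 = [rho(2) - phi_11 rho(1)] / [1 - phi_11 rho(1)] = [-0.0633 - (-0.4253)(-0.4253)] / [1 - (-0.4253)(-0.4253)]
         = -0.24418009 / 0.81911991 = -0.2981.
Therefore phi_{22} = -0.2981.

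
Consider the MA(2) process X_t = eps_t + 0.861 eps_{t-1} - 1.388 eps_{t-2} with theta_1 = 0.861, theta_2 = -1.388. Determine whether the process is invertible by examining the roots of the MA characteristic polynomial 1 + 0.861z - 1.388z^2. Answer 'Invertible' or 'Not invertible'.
\text{Not invertible}

The MA(q) characteristic polynomial is P(z) = 1 + 0.861z - 1.388z^2.
Invertibility requires all roots to lie outside the unit circle, i.e. |z| > 1 for every root.
Set 1 + (0.861) z + (-1.388) z^2 = 0, i.e. a z^2 + b z + c = 0 with a = -1.388, b = 0.861, c = 1.
Discriminant D = b^2 - 4ac = (0.861)^2 - 4*(-1.388)*1 = 0.741321 - (-5.552) = 6.293321.
D >= 0, so the roots are real: z = (-b +/- sqrt(D)) / (2a) = (-0.861 +/- 2.508649) / (-2.776).
  z_1 = (-0.861 + 2.508649) / (-2.776) = -0.5935,   |z_1| = 0.5935.
  z_2 = (-0.861 - 2.508649) / (-2.776) = 1.2139,   |z_2| = 1.2139.
Moduli of all roots: 0.5935, 1.2139.
All moduli strictly greater than 1? No.
Verdict: Not invertible.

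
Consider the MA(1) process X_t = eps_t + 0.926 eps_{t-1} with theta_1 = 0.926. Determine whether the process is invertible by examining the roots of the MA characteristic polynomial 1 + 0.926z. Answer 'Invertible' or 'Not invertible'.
\text{Invertible}

The MA(q) characteristic polynomial is P(z) = 1 + 0.926z.
Invertibility requires all roots to lie outside the unit circle, i.e. |z| > 1 for every root.
This is linear in z: 1 + (0.926) z = 0  =>  z = -1/(0.926) = -1.079914,  |z| = 1.079914.
Moduli of all roots: 1.0799.
All moduli strictly greater than 1? Yes.
Verdict: Invertible.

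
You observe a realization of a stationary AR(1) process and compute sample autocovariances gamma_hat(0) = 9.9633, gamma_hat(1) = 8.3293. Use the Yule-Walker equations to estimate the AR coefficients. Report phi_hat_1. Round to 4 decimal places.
\hat\phi_{1} = 0.8360

The Yule-Walker equations for an AR(p) process read, in matrix form,
  Gamma_p phi = r_p,   with   (Gamma_p)_{ij} = gamma(|i - j|),
                       (r_p)_i = gamma(i),   i,j = 1..p.
Substitute the sample gammas (Toeplitz matrix and right-hand side of size 1):
  Gamma_p = [[9.9633]]
  r_p     = [8.3293]
With p = 1 this is the single equation gamma(0) phi_1 = gamma(1):
  phi_hat_1 = gamma(1) / gamma(0) = 8.3293 / 9.9633 = 0.8360.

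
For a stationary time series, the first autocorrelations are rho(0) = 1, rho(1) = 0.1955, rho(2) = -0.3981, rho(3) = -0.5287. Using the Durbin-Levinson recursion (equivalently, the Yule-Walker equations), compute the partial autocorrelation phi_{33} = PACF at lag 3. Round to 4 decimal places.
\phi_{33} = -0.4279

The PACF at lag k is phi_{kk}, the last component of the solution
to the Yule-Walker system G_k phi = r_k where
  (G_k)_{ij} = rho(|i - j|), (r_k)_i = rho(i), i,j = 1..k.
Equivalently, Durbin-Levinson gives phi_{kk} iteratively:
  phi_{11} = rho(1)
  phi_{kk} = [rho(k) - sum_{j=1..k-1} phi_{k-1,j} rho(k-j)]
            / [1 - sum_{j=1..k-1} phi_{k-1,j} rho(j)],
  phi_{k,j} = phi_{k-1,j} - phi_{kk} phi_{k-1,k-j},  j = 1..k-1.
Step k = 1:
  phi_11 = rho(1) = 0.1955.
Step k = 2:
  phi_22 = [rho(2) - phi_11 rho(1)] / [1 - phi_11 rho(1)] = [-0.3981 - (0.1955)(0.1955)] / [1 - (0.1955)(0.1955)]
         = -0.43632025 / 0.96177975 = -0.453659.
  Update: phi_21 = phi_11 - phi_22 phi_11 = 0.1955 - (-0.453659)(0.1955) = 0.28419.
Step k = 3:
  phi_33 = [rho(3) - phi_21 rho(2) - phi_22 rho(1)] / [1 - phi_21 rho(1) - phi_22 rho(2)]
    numerator   = -0.5287 - (0.28419)(-0.3981) - (-0.453659)(0.1955) = -0.32687343
    denominator = 1 - (0.28419)(0.1955) - (-0.453659)(-0.3981) = 0.76383905
  phi_33 = -0.32687343 / 0.76383905 = -0.4279.
Therefore phi_{33} = -0.4279.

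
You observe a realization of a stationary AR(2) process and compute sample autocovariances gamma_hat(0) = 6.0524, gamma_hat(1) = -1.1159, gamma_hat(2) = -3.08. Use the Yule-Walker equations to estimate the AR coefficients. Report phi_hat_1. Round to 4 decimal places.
\hat\phi_{1} = -0.2880

The Yule-Walker equations for an AR(p) process read, in matrix form,
  Gamma_p phi = r_p,   with   (Gamma_p)_{ij} = gamma(|i - j|),
                       (r_p)_i = gamma(i),   i,j = 1..p.
Substitute the sample gammas (Toeplitz matrix and right-hand side of size 2):
  Gamma_p = [[6.0524, -1.1159], [-1.1159, 6.0524]]
  r_p     = [-1.1159, -3.08]
Written out:
  6.0524 phi_1 - 1.1159 phi_2 = -1.1159
  -1.1159 phi_1 + 6.0524 phi_2 = -3.08
Solve by Cramer's rule:
  det = gamma(0)^2 - gamma(1)^2 = (6.0524)^2 - (-1.1159)^2 = 36.63154576 - 1.24523281 = 35.38631295
  phi_hat_1 = [gamma(1) gamma(0) - gamma(1) gamma(2)] / det = [(-1.1159)(6.0524) - (-1.1159)(-3.08)] / 35.38631295 = -10.19084516 / 35.38631295 = -0.288
  phi_hat_2 = [gamma(0) gamma(2) - gamma(1)^2] / det = [(6.0524)(-3.08) - (-1.1159)^2] / 35.38631295 = -19.88662481 / 35.38631295 = -0.562
So phi_hat = [-0.2880, -0.5620].
Therefore phi_hat_1 = -0.2880.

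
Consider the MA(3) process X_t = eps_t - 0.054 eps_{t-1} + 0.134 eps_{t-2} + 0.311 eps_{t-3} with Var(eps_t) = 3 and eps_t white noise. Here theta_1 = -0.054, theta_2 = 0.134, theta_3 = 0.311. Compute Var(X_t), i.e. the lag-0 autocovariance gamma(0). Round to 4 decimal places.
\gamma(0) = 3.3528

For an MA(q) process X_t = eps_t + sum_i theta_i eps_{t-i} with
Var(eps_t) = sigma^2, the variance is
  gamma(0) = sigma^2 * (1 + sum_i theta_i^2).
  sum_i theta_i^2 = (-0.054)^2 + (0.134)^2 + (0.311)^2 = 0.002916 + 0.017956 + 0.096721 = 0.117593.
  gamma(0) = 3 * (1 + 0.117593) = 3 * 1.117593 = 3.352779, which rounds to 3.3528.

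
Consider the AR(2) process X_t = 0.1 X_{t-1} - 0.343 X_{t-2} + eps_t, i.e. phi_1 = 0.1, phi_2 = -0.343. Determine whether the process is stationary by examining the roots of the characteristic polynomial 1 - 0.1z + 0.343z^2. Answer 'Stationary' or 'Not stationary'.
\text{Stationary}

The AR(p) characteristic polynomial is P(z) = 1 - 0.1z + 0.343z^2.
Stationarity requires all roots to lie outside the unit circle, i.e. |z| > 1 for every root.
Set 1 + (-0.1) z + (0.343) z^2 = 0, i.e. a z^2 + b z + c = 0 with a = 0.343, b = -0.1, c = 1.
Discriminant D = b^2 - 4ac = (-0.1)^2 - 4*(0.343)*1 = 0.01 - (1.372) = -1.362.
D < 0, so the roots are the complex-conjugate pair z = (-b +/- i sqrt(-D)) / (2a) = 0.1458 +/- 1.7012i.
For a conjugate pair |z|^2 = z * conj(z) = (product of roots) = c/a = 1/(0.343) = 2.915452, so |z| = sqrt(2.915452) = 1.7075 for both roots.
Moduli of all roots: 1.7075, 1.7075.
All moduli strictly greater than 1? Yes.
Verdict: Stationary.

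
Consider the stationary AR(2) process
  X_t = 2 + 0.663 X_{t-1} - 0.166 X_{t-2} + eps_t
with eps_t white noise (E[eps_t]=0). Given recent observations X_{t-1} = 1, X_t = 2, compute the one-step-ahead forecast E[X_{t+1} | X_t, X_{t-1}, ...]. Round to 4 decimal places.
E[X_{t+1} \mid \mathcal F_t] = 3.1600

For an AR(p) model X_t = c + sum_i phi_i X_{t-i} + eps_t, the
one-step-ahead conditional mean is
  E[X_{t+1} | X_t, ...] = c + sum_i phi_i X_{t+1-i}.
Substitute known values:
  E[X_{t+1} | ...] = 2 + (0.663) * (2) + (-0.166) * (1)
                   = 3.1600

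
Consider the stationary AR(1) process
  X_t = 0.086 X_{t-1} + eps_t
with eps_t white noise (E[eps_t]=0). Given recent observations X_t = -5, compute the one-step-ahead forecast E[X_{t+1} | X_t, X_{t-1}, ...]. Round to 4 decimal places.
E[X_{t+1} \mid \mathcal F_t] = -0.4300

For an AR(p) model X_t = c + sum_i phi_i X_{t-i} + eps_t, the
one-step-ahead conditional mean is
  E[X_{t+1} | X_t, ...] = c + sum_i phi_i X_{t+1-i}.
Substitute known values:
  E[X_{t+1} | ...] = (0.086) * (-5)
                   = -0.4300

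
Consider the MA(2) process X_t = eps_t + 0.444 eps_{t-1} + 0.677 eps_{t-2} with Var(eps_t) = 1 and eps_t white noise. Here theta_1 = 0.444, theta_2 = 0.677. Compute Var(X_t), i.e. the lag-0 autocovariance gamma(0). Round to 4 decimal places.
\gamma(0) = 1.6555

For an MA(q) process X_t = eps_t + sum_i theta_i eps_{t-i} with
Var(eps_t) = sigma^2, the variance is
  gamma(0) = sigma^2 * (1 + sum_i theta_i^2).
  sum_i theta_i^2 = (0.444)^2 + (0.677)^2 = 0.197136 + 0.458329 = 0.655465.
  gamma(0) = 1 * (1 + 0.655465) = 1 * 1.655465 = 1.655465, which rounds to 1.6555.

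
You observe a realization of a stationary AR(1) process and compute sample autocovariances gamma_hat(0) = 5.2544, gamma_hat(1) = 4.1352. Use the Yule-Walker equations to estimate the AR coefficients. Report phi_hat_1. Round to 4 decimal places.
\hat\phi_{1} = 0.7870

The Yule-Walker equations for an AR(p) process read, in matrix form,
  Gamma_p phi = r_p,   with   (Gamma_p)_{ij} = gamma(|i - j|),
                       (r_p)_i = gamma(i),   i,j = 1..p.
Substitute the sample gammas (Toeplitz matrix and right-hand side of size 1):
  Gamma_p = [[5.2544]]
  r_p     = [4.1352]
With p = 1 this is the single equation gamma(0) phi_1 = gamma(1):
  phi_hat_1 = gamma(1) / gamma(0) = 4.1352 / 5.2544 = 0.7870.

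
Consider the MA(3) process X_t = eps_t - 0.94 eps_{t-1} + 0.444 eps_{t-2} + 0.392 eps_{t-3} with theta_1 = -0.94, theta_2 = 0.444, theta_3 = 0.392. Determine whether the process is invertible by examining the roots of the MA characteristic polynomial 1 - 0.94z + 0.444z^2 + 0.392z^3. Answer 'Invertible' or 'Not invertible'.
\text{Invertible}

The MA(q) characteristic polynomial is P(z) = 1 - 0.94z + 0.444z^2 + 0.392z^3.
Invertibility requires all roots to lie outside the unit circle, i.e. |z| > 1 for every root.
Degree 3: look for a simple real root z0 first, then factor out (1 - z/z0) and solve the remaining quadratic.
Testing z0 = -2.5: P(-2.5) = 1 + (-0.94)(-2.5) + (0.444)(-2.5)^2 + (0.392)(-2.5)^3
  = 1 + (2.35) + (2.775) + (-6.125) = 0.  So z_0 = -2.5 is a root, |z_0| = 2.5.
Divide out the factor (1 + 0.4 z) = (1 - z/z0) (since 1/z0 = -0.4):
  P(z) = (1 + 0.4 z)(1 + (-1.34) z + (0.98) z^2)
  [check: z-coef -1.34 - (-0.4) = -0.94; z^2-coef 0.98 - (-0.4)(-1.34) = 0.444; z^3-coef -(-0.4)(0.98) = 0.392.]
Remaining roots from the quadratic factor 1 + (-1.34) z + (0.98) z^2:
  Set 1 + (-1.34) z + (0.98) z^2 = 0, i.e. a z^2 + b z + c = 0 with a = 0.98, b = -1.34, c = 1.
  Discriminant D = b^2 - 4ac = (-1.34)^2 - 4*(0.98)*1 = 1.7956 - (3.92) = -2.1244.
  D < 0, so the roots are the complex-conjugate pair z = (-b +/- i sqrt(-D)) / (2a) = 0.6837 +/- 0.7436i.
  For a conjugate pair |z|^2 = z * conj(z) = (product of roots) = c/a = 1/(0.98) = 1.020408, so |z| = sqrt(1.020408) = 1.0102 for both roots.
Moduli of all roots: 2.5000, 1.0102, 1.0102.
All moduli strictly greater than 1? Yes.
Verdict: Invertible.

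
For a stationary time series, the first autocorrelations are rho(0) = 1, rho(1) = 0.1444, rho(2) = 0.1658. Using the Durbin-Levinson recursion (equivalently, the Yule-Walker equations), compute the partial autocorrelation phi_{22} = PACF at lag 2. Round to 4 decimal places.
\phi_{22} = 0.1480

The PACF at lag k is phi_{kk}, the last component of the solution
to the Yule-Walker system G_k phi = r_k where
  (G_k)_{ij} = rho(|i - j|), (r_k)_i = rho(i), i,j = 1..k.
Equivalently, Durbin-Levinson gives phi_{kk} iteratively:
  phi_{11} = rho(1)
  phi_{kk} = [rho(k) - sum_{j=1..k-1} phi_{k-1,j} rho(k-j)]
            / [1 - sum_{j=1..k-1} phi_{k-1,j} rho(j)],
  phi_{k,j} = phi_{k-1,j} - phi_{kk} phi_{k-1,k-j},  j = 1..k-1.
Step k = 1:
  phi_11 = rho(1) = 0.1444.
Step k = 2:
  phi_22 = [rho(2) - phi_11 rho(1)] / [1 - phi_11 rho(1)] = [0.1658 - (0.1444)(0.1444)] / [1 - (0.1444)(0.1444)]
         = 0.14494864 / 0.97914864 = 0.148.
Therefore phi_{22} = 0.1480.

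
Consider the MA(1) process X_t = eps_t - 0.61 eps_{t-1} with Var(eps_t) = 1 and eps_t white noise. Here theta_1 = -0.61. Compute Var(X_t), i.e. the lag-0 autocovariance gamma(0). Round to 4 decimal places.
\gamma(0) = 1.3721

For an MA(q) process X_t = eps_t + sum_i theta_i eps_{t-i} with
Var(eps_t) = sigma^2, the variance is
  gamma(0) = sigma^2 * (1 + sum_i theta_i^2).
  sum_i theta_i^2 = (-0.61)^2 = 0.3721.
  gamma(0) = 1 * (1 + 0.3721) = 1 * 1.3721 = 1.3721.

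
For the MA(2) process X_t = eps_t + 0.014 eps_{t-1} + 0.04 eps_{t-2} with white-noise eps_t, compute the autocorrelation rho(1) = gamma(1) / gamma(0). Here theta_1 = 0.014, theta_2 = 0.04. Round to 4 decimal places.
\rho(1) = 0.0145

For an MA(q) process with theta_0 = 1, the autocovariance is
  gamma(k) = sigma^2 * sum_{i=0..q-k} theta_i * theta_{i+k},
and rho(k) = gamma(k) / gamma(0). Sigma^2 cancels.
  numerator   = (1)*(0.014) + (0.014)*(0.04) = 0.01456.
  denominator = (1)^2 + (0.014)^2 + (0.04)^2 = 1.001796.
  rho(1) = 0.01456 / 1.001796 = 0.0145.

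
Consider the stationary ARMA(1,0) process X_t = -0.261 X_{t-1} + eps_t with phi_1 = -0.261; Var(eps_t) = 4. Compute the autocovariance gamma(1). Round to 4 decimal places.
\gamma(1) = -1.1203

Multiply the model equation by X_{t-k} and take expectations. With theta_0 = psi_0 = 1 and psi_j the MA(infinity) weights, this gives
  gamma(k) - sum_i phi_i gamma(k-i) = c_k,
  c_k = sigma^2 * sum_{j=k..q} theta_j psi_{j-k}   (c_k = 0 for k > q),
using gamma(-m) = gamma(m).
Pure AR (q = 0): c_0 = sigma^2 = 4, c_k = 0 for k >= 1.
Equations for k = 0 and k = 1 (AR order 1):
  gamma(0) = phi_1 gamma(1) + c_0
  gamma(1) = phi_1 gamma(0) + c_1
Substituting the second into the first: gamma(0) (1 - phi_1^2) = c_0 + phi_1 c_1, so
  gamma(0) = c_0 / (1 - phi_1^2) = 4 / (1 - (-0.261)^2) = 4 / 0.931879 = 4.292403.
  gamma(1) = phi_1 gamma(0) = (-0.261)(4.292403) = -1.120317.
Therefore gamma(1) = -1.1203 (to 4 decimal places).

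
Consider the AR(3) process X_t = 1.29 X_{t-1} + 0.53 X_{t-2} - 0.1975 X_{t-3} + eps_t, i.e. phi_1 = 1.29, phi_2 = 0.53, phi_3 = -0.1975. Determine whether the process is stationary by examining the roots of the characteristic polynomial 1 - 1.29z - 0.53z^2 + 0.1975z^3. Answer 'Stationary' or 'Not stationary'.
\text{Not stationary}

The AR(p) characteristic polynomial is P(z) = 1 - 1.29z - 0.53z^2 + 0.1975z^3.
Stationarity requires all roots to lie outside the unit circle, i.e. |z| > 1 for every root.
Degree 3: look for a simple real root z0 first, then factor out (1 - z/z0) and solve the remaining quadratic.
Testing z0 = 4: P(4) = 1 + (-1.29)(4) + (-0.53)(4)^2 + (0.1975)(4)^3
  = 1 + (-5.16) + (-8.48) + (12.64) = 0.  So z_0 = 4 is a root, |z_0| = 4.
Divide out the factor (1 - 0.25 z) = (1 - z/z0) (since 1/z0 = 0.25):
  P(z) = (1 - 0.25 z)(1 + (-1.04) z + (-0.79) z^2)
  [check: z-coef -1.04 - (0.25) = -1.29; z^2-coef -0.79 - (0.25)(-1.04) = -0.53; z^3-coef -(0.25)(-0.79) = 0.1975.]
Remaining roots from the quadratic factor 1 + (-1.04) z + (-0.79) z^2:
  Set 1 + (-1.04) z + (-0.79) z^2 = 0, i.e. a z^2 + b z + c = 0 with a = -0.79, b = -1.04, c = 1.
  Discriminant D = b^2 - 4ac = (-1.04)^2 - 4*(-0.79)*1 = 1.0816 - (-3.16) = 4.2416.
  D >= 0, so the roots are real: z = (-b +/- sqrt(D)) / (2a) = (1.04 +/- 2.059515) / (-1.58).
    z_1 = (1.04 + 2.059515) / (-1.58) = -1.9617,   |z_1| = 1.9617.
    z_2 = (1.04 - 2.059515) / (-1.58) = 0.6453,   |z_2| = 0.6453.
Moduli of all roots: 4.0000, 1.9617, 0.6453.
All moduli strictly greater than 1? No.
Verdict: Not stationary.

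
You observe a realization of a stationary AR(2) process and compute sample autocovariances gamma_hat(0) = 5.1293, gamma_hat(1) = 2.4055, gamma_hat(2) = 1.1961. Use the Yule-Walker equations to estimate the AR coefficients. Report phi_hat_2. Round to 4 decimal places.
\hat\phi_{2} = 0.0170

The Yule-Walker equations for an AR(p) process read, in matrix form,
  Gamma_p phi = r_p,   with   (Gamma_p)_{ij} = gamma(|i - j|),
                       (r_p)_i = gamma(i),   i,j = 1..p.
Substitute the sample gammas (Toeplitz matrix and right-hand side of size 2):
  Gamma_p = [[5.1293, 2.4055], [2.4055, 5.1293]]
  r_p     = [2.4055, 1.1961]
Written out:
  5.1293 phi_1 + 2.4055 phi_2 = 2.4055
  2.4055 phi_1 + 5.1293 phi_2 = 1.1961
Solve by Cramer's rule:
  det = gamma(0)^2 - gamma(1)^2 = (5.1293)^2 - (2.4055)^2 = 26.30971849 - 5.78643025 = 20.52328824
  phi_hat_1 = [gamma(1) gamma(0) - gamma(1) gamma(2)] / det = [(2.4055)(5.1293) - (2.4055)(1.1961)] / 20.52328824 = 9.4613126 / 20.52328824 = 0.461
  phi_hat_2 = [gamma(0) gamma(2) - gamma(1)^2] / det = [(5.1293)(1.1961) - (2.4055)^2] / 20.52328824 = 0.34872548 / 20.52328824 = 0.017
So phi_hat = [0.4610, 0.0170].
Therefore phi_hat_2 = 0.0170.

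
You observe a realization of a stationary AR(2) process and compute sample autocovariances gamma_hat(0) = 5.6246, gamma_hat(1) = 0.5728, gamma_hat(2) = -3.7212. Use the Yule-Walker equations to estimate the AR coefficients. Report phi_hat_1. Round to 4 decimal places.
\hat\phi_{1} = 0.1710

The Yule-Walker equations for an AR(p) process read, in matrix form,
  Gamma_p phi = r_p,   with   (Gamma_p)_{ij} = gamma(|i - j|),
                       (r_p)_i = gamma(i),   i,j = 1..p.
Substitute the sample gammas (Toeplitz matrix and right-hand side of size 2):
  Gamma_p = [[5.6246, 0.5728], [0.5728, 5.6246]]
  r_p     = [0.5728, -3.7212]
Written out:
  5.6246 phi_1 + 0.5728 phi_2 = 0.5728
  0.5728 phi_1 + 5.6246 phi_2 = -3.7212
Solve by Cramer's rule:
  det = gamma(0)^2 - gamma(1)^2 = (5.6246)^2 - (0.5728)^2 = 31.63612516 - 0.32809984 = 31.30802532
  phi_hat_1 = [gamma(1) gamma(0) - gamma(1) gamma(2)] / det = [(0.5728)(5.6246) - (0.5728)(-3.7212)] / 31.30802532 = 5.35327424 / 31.30802532 = 0.171
  phi_hat_2 = [gamma(0) gamma(2) - gamma(1)^2] / det = [(5.6246)(-3.7212) - (0.5728)^2] / 31.30802532 = -21.25836136 / 31.30802532 = -0.679
So phi_hat = [0.1710, -0.6790].
Therefore phi_hat_1 = 0.1710.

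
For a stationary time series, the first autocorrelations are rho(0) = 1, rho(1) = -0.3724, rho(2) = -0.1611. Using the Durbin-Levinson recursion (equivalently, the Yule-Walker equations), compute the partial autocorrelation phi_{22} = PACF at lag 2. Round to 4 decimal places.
\phi_{22} = -0.3480

The PACF at lag k is phi_{kk}, the last component of the solution
to the Yule-Walker system G_k phi = r_k where
  (G_k)_{ij} = rho(|i - j|), (r_k)_i = rho(i), i,j = 1..k.
Equivalently, Durbin-Levinson gives phi_{kk} iteratively:
  phi_{11} = rho(1)
  phi_{kk} = [rho(k) - sum_{j=1..k-1} phi_{k-1,j} rho(k-j)]
            / [1 - sum_{j=1..k-1} phi_{k-1,j} rho(j)],
  phi_{k,j} = phi_{k-1,j} - phi_{kk} phi_{k-1,k-j},  j = 1..k-1.
Step k = 1:
  phi_11 = rho(1) = -0.3724.
Step k = 2:
  phi_22 = [rho(2) - phi_11 rho(1)] / [1 - phi_11 rho(1)] = [-0.1611 - (-0.3724)(-0.3724)] / [1 - (-0.3724)(-0.3724)]
         = -0.29978176 / 0.86131824 = -0.348.
Therefore phi_{22} = -0.3480.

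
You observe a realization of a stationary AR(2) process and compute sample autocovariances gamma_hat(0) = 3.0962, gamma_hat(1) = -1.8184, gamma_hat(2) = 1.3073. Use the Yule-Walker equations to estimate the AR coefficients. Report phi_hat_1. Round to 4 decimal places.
\hat\phi_{1} = -0.5180

The Yule-Walker equations for an AR(p) process read, in matrix form,
  Gamma_p phi = r_p,   with   (Gamma_p)_{ij} = gamma(|i - j|),
                       (r_p)_i = gamma(i),   i,j = 1..p.
Substitute the sample gammas (Toeplitz matrix and right-hand side of size 2):
  Gamma_p = [[3.0962, -1.8184], [-1.8184, 3.0962]]
  r_p     = [-1.8184, 1.3073]
Written out:
  3.0962 phi_1 - 1.8184 phi_2 = -1.8184
  -1.8184 phi_1 + 3.0962 phi_2 = 1.3073
Solve by Cramer's rule:
  det = gamma(0)^2 - gamma(1)^2 = (3.0962)^2 - (-1.8184)^2 = 9.58645444 - 3.30657856 = 6.27987588
  phi_hat_1 = [gamma(1) gamma(0) - gamma(1) gamma(2)] / det = [(-1.8184)(3.0962) - (-1.8184)(1.3073)] / 6.27987588 = -3.25293576 / 6.27987588 = -0.518
  phi_hat_2 = [gamma(0) gamma(2) - gamma(1)^2] / det = [(3.0962)(1.3073) - (-1.8184)^2] / 6.27987588 = 0.7410837 / 6.27987588 = 0.118
So phi_hat = [-0.5180, 0.1180].
Therefore phi_hat_1 = -0.5180.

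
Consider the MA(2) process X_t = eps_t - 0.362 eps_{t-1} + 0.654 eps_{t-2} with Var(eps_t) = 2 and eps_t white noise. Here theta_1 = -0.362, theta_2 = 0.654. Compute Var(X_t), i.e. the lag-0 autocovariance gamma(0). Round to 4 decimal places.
\gamma(0) = 3.1175

For an MA(q) process X_t = eps_t + sum_i theta_i eps_{t-i} with
Var(eps_t) = sigma^2, the variance is
  gamma(0) = sigma^2 * (1 + sum_i theta_i^2).
  sum_i theta_i^2 = (-0.362)^2 + (0.654)^2 = 0.131044 + 0.427716 = 0.55876.
  gamma(0) = 2 * (1 + 0.55876) = 2 * 1.55876 = 3.11752, which rounds to 3.1175.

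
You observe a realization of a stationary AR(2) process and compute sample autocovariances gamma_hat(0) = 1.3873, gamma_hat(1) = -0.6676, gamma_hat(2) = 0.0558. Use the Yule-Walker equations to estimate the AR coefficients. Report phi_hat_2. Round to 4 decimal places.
\hat\phi_{2} = -0.2490

The Yule-Walker equations for an AR(p) process read, in matrix form,
  Gamma_p phi = r_p,   with   (Gamma_p)_{ij} = gamma(|i - j|),
                       (r_p)_i = gamma(i),   i,j = 1..p.
Substitute the sample gammas (Toeplitz matrix and right-hand side of size 2):
  Gamma_p = [[1.3873, -0.6676], [-0.6676, 1.3873]]
  r_p     = [-0.6676, 0.0558]
Written out:
  1.3873 phi_1 - 0.6676 phi_2 = -0.6676
  -0.6676 phi_1 + 1.3873 phi_2 = 0.0558
Solve by Cramer's rule:
  det = gamma(0)^2 - gamma(1)^2 = (1.3873)^2 - (-0.6676)^2 = 1.92460129 - 0.44568976 = 1.47891153
  phi_hat_1 = [gamma(1) gamma(0) - gamma(1) gamma(2)] / det = [(-0.6676)(1.3873) - (-0.6676)(0.0558)] / 1.47891153 = -0.8889094 / 1.47891153 = -0.6011
  phi_hat_2 = [gamma(0) gamma(2) - gamma(1)^2] / det = [(1.3873)(0.0558) - (-0.6676)^2] / 1.47891153 = -0.36827842 / 1.47891153 = -0.249
So phi_hat = [-0.6011, -0.2490].
Therefore phi_hat_2 = -0.2490.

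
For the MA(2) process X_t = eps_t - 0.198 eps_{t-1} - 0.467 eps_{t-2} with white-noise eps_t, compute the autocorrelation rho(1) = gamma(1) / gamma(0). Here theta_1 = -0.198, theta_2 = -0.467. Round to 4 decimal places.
\rho(1) = -0.0839

For an MA(q) process with theta_0 = 1, the autocovariance is
  gamma(k) = sigma^2 * sum_{i=0..q-k} theta_i * theta_{i+k},
and rho(k) = gamma(k) / gamma(0). Sigma^2 cancels.
  numerator   = (1)*(-0.198) + (-0.198)*(-0.467) = -0.105534.
  denominator = (1)^2 + (-0.198)^2 + (-0.467)^2 = 1.257293.
  rho(1) = -0.105534 / 1.257293 = -0.0839.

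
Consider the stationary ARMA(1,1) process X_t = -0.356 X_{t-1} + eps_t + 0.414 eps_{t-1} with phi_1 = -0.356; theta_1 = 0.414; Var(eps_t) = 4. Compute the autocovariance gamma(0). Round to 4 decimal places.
\gamma(0) = 4.0154

Multiply the model equation by X_{t-k} and take expectations. With theta_0 = psi_0 = 1 and psi_j the MA(infinity) weights, this gives
  gamma(k) - sum_i phi_i gamma(k-i) = c_k,
  c_k = sigma^2 * sum_{j=k..q} theta_j psi_{j-k}   (c_k = 0 for k > q),
using gamma(-m) = gamma(m).
psi-weights needed (psi_j = theta_j + sum_i phi_i psi_{j-i}):
  psi_1 = theta_1 + phi_1 = 0.414 + (-0.356) = 0.058
Right-hand sides:
  c_0 = sigma^2 (1 + theta_1 psi_1) = 4 * (1 + (0.414)(0.058)) = 4 * 1.024012 = 4.096048
  c_1 = sigma^2 theta_1 = 4 * (0.414) = 1.656
  c_2 = 0
Equations for k = 0 and k = 1 (AR order 1):
  gamma(0) = phi_1 gamma(1) + c_0
  gamma(1) = phi_1 gamma(0) + c_1
Substituting the second into the first: gamma(0) (1 - phi_1^2) = c_0 + phi_1 c_1, so
  gamma(0) = (c_0 + phi_1 c_1) / (1 - phi_1^2) = (4.096048 + (-0.356)(1.656)) / (1 - (-0.356)^2) = 3.506512 / 0.873264 = 4.015409.
Therefore gamma(0) = 4.0154 (to 4 decimal places).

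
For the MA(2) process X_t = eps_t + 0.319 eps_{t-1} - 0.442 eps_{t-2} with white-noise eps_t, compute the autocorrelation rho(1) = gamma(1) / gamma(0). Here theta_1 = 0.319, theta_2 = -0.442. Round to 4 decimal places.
\rho(1) = 0.1372

For an MA(q) process with theta_0 = 1, the autocovariance is
  gamma(k) = sigma^2 * sum_{i=0..q-k} theta_i * theta_{i+k},
and rho(k) = gamma(k) / gamma(0). Sigma^2 cancels.
  numerator   = (1)*(0.319) + (0.319)*(-0.442) = 0.178002.
  denominator = (1)^2 + (0.319)^2 + (-0.442)^2 = 1.297125.
  rho(1) = 0.178002 / 1.297125 = 0.1372.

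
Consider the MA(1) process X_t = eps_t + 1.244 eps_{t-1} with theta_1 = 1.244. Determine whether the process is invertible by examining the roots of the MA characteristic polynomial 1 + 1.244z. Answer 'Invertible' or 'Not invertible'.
\text{Not invertible}

The MA(q) characteristic polynomial is P(z) = 1 + 1.244z.
Invertibility requires all roots to lie outside the unit circle, i.e. |z| > 1 for every root.
This is linear in z: 1 + (1.244) z = 0  =>  z = -1/(1.244) = -0.803859,  |z| = 0.803859.
Moduli of all roots: 0.8039.
All moduli strictly greater than 1? No.
Verdict: Not invertible.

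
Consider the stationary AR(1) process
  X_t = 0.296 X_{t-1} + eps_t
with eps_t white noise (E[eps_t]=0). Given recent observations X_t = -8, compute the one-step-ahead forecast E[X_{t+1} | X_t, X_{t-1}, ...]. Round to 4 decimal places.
E[X_{t+1} \mid \mathcal F_t] = -2.3680

For an AR(p) model X_t = c + sum_i phi_i X_{t-i} + eps_t, the
one-step-ahead conditional mean is
  E[X_{t+1} | X_t, ...] = c + sum_i phi_i X_{t+1-i}.
Substitute known values:
  E[X_{t+1} | ...] = (0.296) * (-8)
                   = -2.3680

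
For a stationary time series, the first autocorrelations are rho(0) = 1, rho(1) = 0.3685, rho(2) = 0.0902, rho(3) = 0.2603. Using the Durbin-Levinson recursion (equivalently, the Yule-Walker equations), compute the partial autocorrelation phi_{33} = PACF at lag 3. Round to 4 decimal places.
\phi_{33} = 0.2840

The PACF at lag k is phi_{kk}, the last component of the solution
to the Yule-Walker system G_k phi = r_k where
  (G_k)_{ij} = rho(|i - j|), (r_k)_i = rho(i), i,j = 1..k.
Equivalently, Durbin-Levinson gives phi_{kk} iteratively:
  phi_{11} = rho(1)
  phi_{kk} = [rho(k) - sum_{j=1..k-1} phi_{k-1,j} rho(k-j)]
            / [1 - sum_{j=1..k-1} phi_{k-1,j} rho(j)],
  phi_{k,j} = phi_{k-1,j} - phi_{kk} phi_{k-1,k-j},  j = 1..k-1.
Step k = 1:
  phi_11 = rho(1) = 0.3685.
Step k = 2:
  phi_22 = [rho(2) - phi_11 rho(1)] / [1 - phi_11 rho(1)] = [0.0902 - (0.3685)(0.3685)] / [1 - (0.3685)(0.3685)]
         = -0.04559225 / 0.86420775 = -0.052756.
  Update: phi_21 = phi_11 - phi_22 phi_11 = 0.3685 - (-0.052756)(0.3685) = 0.387941.
Step k = 3:
  phi_33 = [rho(3) - phi_21 rho(2) - phi_22 rho(1)] / [1 - phi_21 rho(1) - phi_22 rho(2)]
    numerator   = 0.2603 - (0.387941)(0.0902) - (-0.052756)(0.3685) = 0.24474839
    denominator = 1 - (0.387941)(0.3685) - (-0.052756)(0.0902) = 0.86180248
  phi_33 = 0.24474839 / 0.86180248 = 0.284.
Therefore phi_{33} = 0.2840.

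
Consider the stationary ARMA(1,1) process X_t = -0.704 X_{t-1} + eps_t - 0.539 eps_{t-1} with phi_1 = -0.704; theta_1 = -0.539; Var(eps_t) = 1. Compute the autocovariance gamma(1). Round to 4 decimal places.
\gamma(1) = -3.3995

Multiply the model equation by X_{t-k} and take expectations. With theta_0 = psi_0 = 1 and psi_j the MA(infinity) weights, this gives
  gamma(k) - sum_i phi_i gamma(k-i) = c_k,
  c_k = sigma^2 * sum_{j=k..q} theta_j psi_{j-k}   (c_k = 0 for k > q),
using gamma(-m) = gamma(m).
psi-weights needed (psi_j = theta_j + sum_i phi_i psi_{j-i}):
  psi_1 = theta_1 + phi_1 = -0.539 + (-0.704) = -1.243
Right-hand sides:
  c_0 = sigma^2 (1 + theta_1 psi_1) = 1 * (1 + (-0.539)(-1.243)) = 1 * 1.669977 = 1.669977
  c_1 = sigma^2 theta_1 = 1 * (-0.539) = -0.539
  c_2 = 0
Equations for k = 0 and k = 1 (AR order 1):
  gamma(0) = phi_1 gamma(1) + c_0
  gamma(1) = phi_1 gamma(0) + c_1
Substituting the second into the first: gamma(0) (1 - phi_1^2) = c_0 + phi_1 c_1, so
  gamma(0) = (c_0 + phi_1 c_1) / (1 - phi_1^2) = (1.669977 + (-0.704)(-0.539)) / (1 - (-0.704)^2) = 2.049433 / 0.504384 = 4.06324.
  gamma(1) = phi_1 gamma(0) + c_1 = (-0.704)(4.06324) + (-0.539) = -3.399521.
Therefore gamma(1) = -3.3995 (to 4 decimal places).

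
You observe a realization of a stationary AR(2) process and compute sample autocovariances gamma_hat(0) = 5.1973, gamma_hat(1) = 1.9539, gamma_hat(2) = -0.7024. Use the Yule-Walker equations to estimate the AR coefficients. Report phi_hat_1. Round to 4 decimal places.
\hat\phi_{1} = 0.4970

The Yule-Walker equations for an AR(p) process read, in matrix form,
  Gamma_p phi = r_p,   with   (Gamma_p)_{ij} = gamma(|i - j|),
                       (r_p)_i = gamma(i),   i,j = 1..p.
Substitute the sample gammas (Toeplitz matrix and right-hand side of size 2):
  Gamma_p = [[5.1973, 1.9539], [1.9539, 5.1973]]
  r_p     = [1.9539, -0.7024]
Written out:
  5.1973 phi_1 + 1.9539 phi_2 = 1.9539
  1.9539 phi_1 + 5.1973 phi_2 = -0.7024
Solve by Cramer's rule:
  det = gamma(0)^2 - gamma(1)^2 = (5.1973)^2 - (1.9539)^2 = 27.01192729 - 3.81772521 = 23.19420208
  phi_hat_1 = [gamma(1) gamma(0) - gamma(1) gamma(2)] / det = [(1.9539)(5.1973) - (1.9539)(-0.7024)] / 23.19420208 = 11.52742383 / 23.19420208 = 0.497
  phi_hat_2 = [gamma(0) gamma(2) - gamma(1)^2] / det = [(5.1973)(-0.7024) - (1.9539)^2] / 23.19420208 = -7.46830873 / 23.19420208 = -0.322
So phi_hat = [0.4970, -0.3220].
Therefore phi_hat_1 = 0.4970.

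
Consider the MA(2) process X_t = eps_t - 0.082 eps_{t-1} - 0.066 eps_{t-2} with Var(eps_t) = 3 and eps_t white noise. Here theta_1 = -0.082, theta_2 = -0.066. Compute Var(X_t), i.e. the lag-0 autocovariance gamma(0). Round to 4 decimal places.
\gamma(0) = 3.0332

For an MA(q) process X_t = eps_t + sum_i theta_i eps_{t-i} with
Var(eps_t) = sigma^2, the variance is
  gamma(0) = sigma^2 * (1 + sum_i theta_i^2).
  sum_i theta_i^2 = (-0.082)^2 + (-0.066)^2 = 0.006724 + 0.004356 = 0.01108.
  gamma(0) = 3 * (1 + 0.01108) = 3 * 1.01108 = 3.03324, which rounds to 3.0332.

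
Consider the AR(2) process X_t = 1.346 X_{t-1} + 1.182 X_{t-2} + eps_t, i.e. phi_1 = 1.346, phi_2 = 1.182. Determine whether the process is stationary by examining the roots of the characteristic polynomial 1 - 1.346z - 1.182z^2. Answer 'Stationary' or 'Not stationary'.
\text{Not stationary}

The AR(p) characteristic polynomial is P(z) = 1 - 1.346z - 1.182z^2.
Stationarity requires all roots to lie outside the unit circle, i.e. |z| > 1 for every root.
Set 1 + (-1.346) z + (-1.182) z^2 = 0, i.e. a z^2 + b z + c = 0 with a = -1.182, b = -1.346, c = 1.
Discriminant D = b^2 - 4ac = (-1.346)^2 - 4*(-1.182)*1 = 1.811716 - (-4.728) = 6.539716.
D >= 0, so the roots are real: z = (-b +/- sqrt(D)) / (2a) = (1.346 +/- 2.557287) / (-2.364).
  z_1 = (1.346 + 2.557287) / (-2.364) = -1.6511,   |z_1| = 1.6511.
  z_2 = (1.346 - 2.557287) / (-2.364) = 0.5124,   |z_2| = 0.5124.
Moduli of all roots: 1.6511, 0.5124.
All moduli strictly greater than 1? No.
Verdict: Not stationary.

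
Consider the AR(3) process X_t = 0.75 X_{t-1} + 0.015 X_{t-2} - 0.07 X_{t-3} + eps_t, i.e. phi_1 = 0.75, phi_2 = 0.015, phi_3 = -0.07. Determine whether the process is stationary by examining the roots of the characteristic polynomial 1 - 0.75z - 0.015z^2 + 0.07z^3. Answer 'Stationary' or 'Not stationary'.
\text{Stationary}

The AR(p) characteristic polynomial is P(z) = 1 - 0.75z - 0.015z^2 + 0.07z^3.
Stationarity requires all roots to lie outside the unit circle, i.e. |z| > 1 for every root.
Degree 3: look for a simple real root z0 first, then factor out (1 - z/z0) and solve the remaining quadratic.
Testing z0 = 2: P(2) = 1 + (-0.75)(2) + (-0.015)(2)^2 + (0.07)(2)^3
  = 1 + (-1.5) + (-0.06) + (0.56) = 0.  So z_0 = 2 is a root, |z_0| = 2.
Divide out the factor (1 - 0.5 z) = (1 - z/z0) (since 1/z0 = 0.5):
  P(z) = (1 - 0.5 z)(1 + (-0.25) z + (-0.14) z^2)
  [check: z-coef -0.25 - (0.5) = -0.75; z^2-coef -0.14 - (0.5)(-0.25) = -0.015; z^3-coef -(0.5)(-0.14) = 0.07.]
Remaining roots from the quadratic factor 1 + (-0.25) z + (-0.14) z^2:
  Set 1 + (-0.25) z + (-0.14) z^2 = 0, i.e. a z^2 + b z + c = 0 with a = -0.14, b = -0.25, c = 1.
  Discriminant D = b^2 - 4ac = (-0.25)^2 - 4*(-0.14)*1 = 0.0625 - (-0.56) = 0.6225.
  D >= 0, so the roots are real: z = (-b +/- sqrt(D)) / (2a) = (0.25 +/- 0.788987) / (-0.28).
    z_1 = (0.25 + 0.788987) / (-0.28) = -3.7107,   |z_1| = 3.7107.
    z_2 = (0.25 - 0.788987) / (-0.28) = 1.925,   |z_2| = 1.925.
Moduli of all roots: 2.0000, 3.7107, 1.9250.
All moduli strictly greater than 1? Yes.
Verdict: Stationary.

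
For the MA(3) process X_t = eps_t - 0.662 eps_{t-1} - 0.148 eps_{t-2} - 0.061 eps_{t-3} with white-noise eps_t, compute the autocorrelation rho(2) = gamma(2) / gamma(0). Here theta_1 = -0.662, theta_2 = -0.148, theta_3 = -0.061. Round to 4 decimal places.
\rho(2) = -0.0735

For an MA(q) process with theta_0 = 1, the autocovariance is
  gamma(k) = sigma^2 * sum_{i=0..q-k} theta_i * theta_{i+k},
and rho(k) = gamma(k) / gamma(0). Sigma^2 cancels.
  numerator   = (1)*(-0.148) + (-0.662)*(-0.061) = -0.107618.
  denominator = (1)^2 + (-0.662)^2 + (-0.148)^2 + (-0.061)^2 = 1.463869.
  rho(2) = -0.107618 / 1.463869 = -0.0735.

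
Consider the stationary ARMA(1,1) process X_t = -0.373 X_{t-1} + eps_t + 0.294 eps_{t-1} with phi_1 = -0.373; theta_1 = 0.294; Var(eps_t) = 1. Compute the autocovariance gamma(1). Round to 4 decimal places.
\gamma(1) = -0.0817

Multiply the model equation by X_{t-k} and take expectations. With theta_0 = psi_0 = 1 and psi_j the MA(infinity) weights, this gives
  gamma(k) - sum_i phi_i gamma(k-i) = c_k,
  c_k = sigma^2 * sum_{j=k..q} theta_j psi_{j-k}   (c_k = 0 for k > q),
using gamma(-m) = gamma(m).
psi-weights needed (psi_j = theta_j + sum_i phi_i psi_{j-i}):
  psi_1 = theta_1 + phi_1 = 0.294 + (-0.373) = -0.079
Right-hand sides:
  c_0 = sigma^2 (1 + theta_1 psi_1) = 1 * (1 + (0.294)(-0.079)) = 1 * 0.976774 = 0.976774
  c_1 = sigma^2 theta_1 = 1 * (0.294) = 0.294
  c_2 = 0
Equations for k = 0 and k = 1 (AR order 1):
  gamma(0) = phi_1 gamma(1) + c_0
  gamma(1) = phi_1 gamma(0) + c_1
Substituting the second into the first: gamma(0) (1 - phi_1^2) = c_0 + phi_1 c_1, so
  gamma(0) = (c_0 + phi_1 c_1) / (1 - phi_1^2) = (0.976774 + (-0.373)(0.294)) / (1 - (-0.373)^2) = 0.867112 / 0.860871 = 1.00725.
  gamma(1) = phi_1 gamma(0) + c_1 = (-0.373)(1.00725) + (0.294) = -0.081704.
Therefore gamma(1) = -0.0817 (to 4 decimal places).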